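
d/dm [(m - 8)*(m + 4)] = 2*m - 4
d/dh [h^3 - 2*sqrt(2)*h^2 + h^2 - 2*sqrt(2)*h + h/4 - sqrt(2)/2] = 3*h^2 - 4*sqrt(2)*h + 2*h - 2*sqrt(2) + 1/4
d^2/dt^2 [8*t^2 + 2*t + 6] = 16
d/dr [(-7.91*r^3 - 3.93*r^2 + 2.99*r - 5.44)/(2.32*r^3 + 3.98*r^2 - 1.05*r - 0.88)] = (-22.3642*r^4 + 2.73740000000001*r^3 + 50.9711*r^2 + 50.2192*r - 8.3432)/(5.3824*r^6 + 18.4672*r^5 + 10.9684*r^4 - 12.4412*r^3 - 5.9023*r^2 + 1.848*r + 0.7744)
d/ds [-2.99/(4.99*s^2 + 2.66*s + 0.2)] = (29.8402*s + 7.9534)/(4.99*s^2 + 2.66*s + 0.2)^2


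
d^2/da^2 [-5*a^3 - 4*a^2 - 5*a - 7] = -30*a - 8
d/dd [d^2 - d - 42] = 2*d - 1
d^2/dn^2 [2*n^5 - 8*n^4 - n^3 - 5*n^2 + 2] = 40*n^3 - 96*n^2 - 6*n - 10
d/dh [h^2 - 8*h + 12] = 2*h - 8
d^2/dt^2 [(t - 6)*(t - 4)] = 2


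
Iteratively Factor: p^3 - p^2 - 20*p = (p + 4)*(p^2 - 5*p) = (p - 5)*(p + 4)*(p)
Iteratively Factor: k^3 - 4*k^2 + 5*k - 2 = (k - 1)*(k^2 - 3*k + 2) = (k - 1)^2*(k - 2)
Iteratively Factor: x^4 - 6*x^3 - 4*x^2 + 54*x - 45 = (x + 3)*(x^3 - 9*x^2 + 23*x - 15) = (x - 5)*(x + 3)*(x^2 - 4*x + 3) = (x - 5)*(x - 1)*(x + 3)*(x - 3)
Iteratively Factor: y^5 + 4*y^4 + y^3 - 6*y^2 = (y - 1)*(y^4 + 5*y^3 + 6*y^2) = y*(y - 1)*(y^3 + 5*y^2 + 6*y) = y^2*(y - 1)*(y^2 + 5*y + 6) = y^2*(y - 1)*(y + 2)*(y + 3)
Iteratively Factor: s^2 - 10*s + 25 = (s - 5)*(s - 5)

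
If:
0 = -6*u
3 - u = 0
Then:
No Solution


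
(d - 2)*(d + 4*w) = d^2 + 4*d*w - 2*d - 8*w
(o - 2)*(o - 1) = o^2 - 3*o + 2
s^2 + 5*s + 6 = (s + 2)*(s + 3)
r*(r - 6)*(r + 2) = r^3 - 4*r^2 - 12*r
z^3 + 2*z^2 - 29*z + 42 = (z - 3)*(z - 2)*(z + 7)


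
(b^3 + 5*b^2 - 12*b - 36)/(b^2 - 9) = (b^2 + 8*b + 12)/(b + 3)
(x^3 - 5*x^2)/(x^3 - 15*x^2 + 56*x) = x*(x - 5)/(x^2 - 15*x + 56)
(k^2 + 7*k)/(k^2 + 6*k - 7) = k/(k - 1)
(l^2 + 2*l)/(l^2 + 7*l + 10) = l/(l + 5)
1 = 1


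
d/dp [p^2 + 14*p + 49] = 2*p + 14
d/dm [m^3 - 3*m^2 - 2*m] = 3*m^2 - 6*m - 2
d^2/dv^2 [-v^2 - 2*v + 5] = -2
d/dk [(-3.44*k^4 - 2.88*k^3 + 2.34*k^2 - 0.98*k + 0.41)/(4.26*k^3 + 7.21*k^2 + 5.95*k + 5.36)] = (-14.6544*k^6 - 49.6048*k^5 - 92.1372*k^4 - 99.676*k^3 - 30.5614*k^2 + 19.1726*k - 7.6923)/(18.1476*k^6 + 61.4292*k^5 + 102.6781*k^4 + 131.4662*k^3 + 112.6937*k^2 + 63.784*k + 28.7296)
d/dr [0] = 0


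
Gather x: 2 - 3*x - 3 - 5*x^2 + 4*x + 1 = -5*x^2 + x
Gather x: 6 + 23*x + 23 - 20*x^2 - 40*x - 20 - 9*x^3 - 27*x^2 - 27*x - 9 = -9*x^3 - 47*x^2 - 44*x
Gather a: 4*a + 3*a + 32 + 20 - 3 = 7*a + 49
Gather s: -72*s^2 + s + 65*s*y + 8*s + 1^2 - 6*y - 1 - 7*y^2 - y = -72*s^2 + s*(65*y + 9) - 7*y^2 - 7*y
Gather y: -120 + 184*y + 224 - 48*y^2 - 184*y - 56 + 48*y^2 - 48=0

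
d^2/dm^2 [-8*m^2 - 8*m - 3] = -16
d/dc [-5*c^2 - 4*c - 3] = -10*c - 4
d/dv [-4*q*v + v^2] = -4*q + 2*v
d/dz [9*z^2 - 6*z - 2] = 18*z - 6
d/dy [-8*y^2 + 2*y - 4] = 2 - 16*y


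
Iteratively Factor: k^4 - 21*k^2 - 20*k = (k - 5)*(k^3 + 5*k^2 + 4*k) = (k - 5)*(k + 1)*(k^2 + 4*k) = (k - 5)*(k + 1)*(k + 4)*(k)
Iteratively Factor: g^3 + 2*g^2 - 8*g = (g)*(g^2 + 2*g - 8) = g*(g + 4)*(g - 2)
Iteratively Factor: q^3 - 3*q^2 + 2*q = (q - 1)*(q^2 - 2*q) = (q - 2)*(q - 1)*(q)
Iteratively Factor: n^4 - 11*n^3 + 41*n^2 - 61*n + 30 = (n - 1)*(n^3 - 10*n^2 + 31*n - 30) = (n - 3)*(n - 1)*(n^2 - 7*n + 10) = (n - 3)*(n - 2)*(n - 1)*(n - 5)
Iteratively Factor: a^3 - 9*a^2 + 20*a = (a - 4)*(a^2 - 5*a) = a*(a - 4)*(a - 5)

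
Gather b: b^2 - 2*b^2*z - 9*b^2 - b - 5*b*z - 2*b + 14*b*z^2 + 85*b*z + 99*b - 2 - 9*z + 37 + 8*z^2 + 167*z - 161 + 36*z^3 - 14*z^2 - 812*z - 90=b^2*(-2*z - 8) + b*(14*z^2 + 80*z + 96) + 36*z^3 - 6*z^2 - 654*z - 216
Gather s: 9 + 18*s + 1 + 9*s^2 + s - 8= 9*s^2 + 19*s + 2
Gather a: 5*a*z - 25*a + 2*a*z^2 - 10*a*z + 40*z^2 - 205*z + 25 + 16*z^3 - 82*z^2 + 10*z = a*(2*z^2 - 5*z - 25) + 16*z^3 - 42*z^2 - 195*z + 25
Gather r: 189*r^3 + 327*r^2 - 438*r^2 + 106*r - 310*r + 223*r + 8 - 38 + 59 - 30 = 189*r^3 - 111*r^2 + 19*r - 1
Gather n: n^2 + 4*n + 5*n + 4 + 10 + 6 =n^2 + 9*n + 20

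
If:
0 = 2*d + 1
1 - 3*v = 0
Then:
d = -1/2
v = 1/3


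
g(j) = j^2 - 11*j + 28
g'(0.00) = -11.00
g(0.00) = 28.00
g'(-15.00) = -41.00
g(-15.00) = 418.00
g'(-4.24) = -19.48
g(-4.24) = 92.62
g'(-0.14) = -11.28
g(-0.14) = 29.56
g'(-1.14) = -13.28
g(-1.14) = 41.84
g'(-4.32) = -19.64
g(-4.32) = 94.18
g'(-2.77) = -16.54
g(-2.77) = 66.14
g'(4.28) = -2.44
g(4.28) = -0.76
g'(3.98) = -3.04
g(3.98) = 0.06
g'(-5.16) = -21.32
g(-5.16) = 111.39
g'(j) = 2*j - 11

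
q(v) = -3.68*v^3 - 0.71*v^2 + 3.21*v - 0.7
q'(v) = -11.04*v^2 - 1.42*v + 3.21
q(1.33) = -6.34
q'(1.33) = -18.21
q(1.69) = -15.07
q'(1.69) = -30.72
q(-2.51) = 44.96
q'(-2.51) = -62.78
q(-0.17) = -1.25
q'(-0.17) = 3.13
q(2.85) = -82.51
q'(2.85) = -90.51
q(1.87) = -21.24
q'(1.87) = -38.05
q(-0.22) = -1.40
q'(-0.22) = 2.99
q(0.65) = 0.08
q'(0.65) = -2.38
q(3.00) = -96.82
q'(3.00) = -100.41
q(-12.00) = 6217.58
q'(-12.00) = -1569.51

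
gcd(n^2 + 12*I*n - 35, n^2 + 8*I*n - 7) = n + 7*I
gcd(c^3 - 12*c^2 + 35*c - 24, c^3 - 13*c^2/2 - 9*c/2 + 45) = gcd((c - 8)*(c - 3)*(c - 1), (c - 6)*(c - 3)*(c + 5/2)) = c - 3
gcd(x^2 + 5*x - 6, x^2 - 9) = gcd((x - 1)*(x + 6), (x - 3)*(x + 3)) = 1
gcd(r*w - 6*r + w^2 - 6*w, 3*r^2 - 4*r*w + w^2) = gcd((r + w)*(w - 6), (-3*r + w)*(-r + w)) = 1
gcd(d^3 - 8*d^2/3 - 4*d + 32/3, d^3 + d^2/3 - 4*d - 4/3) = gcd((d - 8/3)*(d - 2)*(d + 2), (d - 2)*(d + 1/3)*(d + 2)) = d^2 - 4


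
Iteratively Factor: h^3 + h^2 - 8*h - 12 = (h + 2)*(h^2 - h - 6) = (h + 2)^2*(h - 3)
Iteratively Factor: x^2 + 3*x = (x + 3)*(x)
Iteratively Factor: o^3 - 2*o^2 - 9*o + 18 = (o + 3)*(o^2 - 5*o + 6) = (o - 2)*(o + 3)*(o - 3)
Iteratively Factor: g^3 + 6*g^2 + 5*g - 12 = (g + 3)*(g^2 + 3*g - 4) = (g - 1)*(g + 3)*(g + 4)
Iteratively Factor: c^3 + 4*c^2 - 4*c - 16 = (c + 2)*(c^2 + 2*c - 8) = (c + 2)*(c + 4)*(c - 2)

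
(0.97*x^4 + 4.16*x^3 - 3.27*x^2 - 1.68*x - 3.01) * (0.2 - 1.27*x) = -1.2319*x^5 - 5.0892*x^4 + 4.9849*x^3 + 1.4796*x^2 + 3.4867*x - 0.602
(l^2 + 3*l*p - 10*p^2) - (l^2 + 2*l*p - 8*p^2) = l*p - 2*p^2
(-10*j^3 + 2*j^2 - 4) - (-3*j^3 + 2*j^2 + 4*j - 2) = -7*j^3 - 4*j - 2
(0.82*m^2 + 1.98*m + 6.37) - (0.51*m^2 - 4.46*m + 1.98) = 0.31*m^2 + 6.44*m + 4.39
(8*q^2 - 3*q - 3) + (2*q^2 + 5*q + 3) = 10*q^2 + 2*q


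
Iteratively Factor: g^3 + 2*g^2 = (g)*(g^2 + 2*g) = g^2*(g + 2)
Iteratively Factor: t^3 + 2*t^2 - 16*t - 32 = (t - 4)*(t^2 + 6*t + 8) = (t - 4)*(t + 4)*(t + 2)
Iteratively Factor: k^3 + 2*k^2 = (k + 2)*(k^2) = k*(k + 2)*(k)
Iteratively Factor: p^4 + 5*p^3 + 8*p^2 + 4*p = (p)*(p^3 + 5*p^2 + 8*p + 4) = p*(p + 2)*(p^2 + 3*p + 2) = p*(p + 2)^2*(p + 1)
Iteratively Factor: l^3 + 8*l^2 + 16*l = (l)*(l^2 + 8*l + 16) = l*(l + 4)*(l + 4)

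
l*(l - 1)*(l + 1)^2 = l^4 + l^3 - l^2 - l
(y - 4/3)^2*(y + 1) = y^3 - 5*y^2/3 - 8*y/9 + 16/9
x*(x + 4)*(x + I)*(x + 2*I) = x^4 + 4*x^3 + 3*I*x^3 - 2*x^2 + 12*I*x^2 - 8*x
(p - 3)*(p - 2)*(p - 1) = p^3 - 6*p^2 + 11*p - 6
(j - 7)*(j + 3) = j^2 - 4*j - 21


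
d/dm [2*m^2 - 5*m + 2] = 4*m - 5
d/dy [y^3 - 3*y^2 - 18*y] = 3*y^2 - 6*y - 18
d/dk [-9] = 0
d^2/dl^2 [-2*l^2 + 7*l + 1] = -4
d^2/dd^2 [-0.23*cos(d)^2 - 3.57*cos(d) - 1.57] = 3.57*cos(d) + 0.46*cos(2*d)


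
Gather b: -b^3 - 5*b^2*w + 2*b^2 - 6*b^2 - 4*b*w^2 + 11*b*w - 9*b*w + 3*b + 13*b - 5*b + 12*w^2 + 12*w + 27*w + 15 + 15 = -b^3 + b^2*(-5*w - 4) + b*(-4*w^2 + 2*w + 11) + 12*w^2 + 39*w + 30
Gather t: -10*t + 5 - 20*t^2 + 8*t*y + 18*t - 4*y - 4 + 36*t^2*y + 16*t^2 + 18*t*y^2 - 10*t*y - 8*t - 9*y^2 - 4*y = t^2*(36*y - 4) + t*(18*y^2 - 2*y) - 9*y^2 - 8*y + 1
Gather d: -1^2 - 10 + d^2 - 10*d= d^2 - 10*d - 11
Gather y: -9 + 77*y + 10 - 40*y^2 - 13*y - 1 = -40*y^2 + 64*y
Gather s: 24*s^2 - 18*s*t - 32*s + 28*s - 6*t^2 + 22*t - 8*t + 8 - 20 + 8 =24*s^2 + s*(-18*t - 4) - 6*t^2 + 14*t - 4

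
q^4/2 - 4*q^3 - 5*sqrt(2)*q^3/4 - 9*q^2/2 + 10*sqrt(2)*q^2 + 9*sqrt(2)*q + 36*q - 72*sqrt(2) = (q/2 + sqrt(2))*(q - 8)*(q - 3*sqrt(2))*(q - 3*sqrt(2)/2)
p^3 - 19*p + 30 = (p - 3)*(p - 2)*(p + 5)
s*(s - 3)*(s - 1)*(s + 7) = s^4 + 3*s^3 - 25*s^2 + 21*s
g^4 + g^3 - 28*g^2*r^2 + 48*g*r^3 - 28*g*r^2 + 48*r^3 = (g + 1)*(g - 4*r)*(g - 2*r)*(g + 6*r)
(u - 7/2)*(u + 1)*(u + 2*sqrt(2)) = u^3 - 5*u^2/2 + 2*sqrt(2)*u^2 - 5*sqrt(2)*u - 7*u/2 - 7*sqrt(2)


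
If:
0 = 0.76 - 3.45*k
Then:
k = 0.22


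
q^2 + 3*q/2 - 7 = (q - 2)*(q + 7/2)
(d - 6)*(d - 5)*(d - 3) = d^3 - 14*d^2 + 63*d - 90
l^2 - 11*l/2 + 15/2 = (l - 3)*(l - 5/2)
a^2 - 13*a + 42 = (a - 7)*(a - 6)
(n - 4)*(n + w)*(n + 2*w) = n^3 + 3*n^2*w - 4*n^2 + 2*n*w^2 - 12*n*w - 8*w^2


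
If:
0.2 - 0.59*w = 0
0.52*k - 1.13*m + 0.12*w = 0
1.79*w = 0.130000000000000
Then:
No Solution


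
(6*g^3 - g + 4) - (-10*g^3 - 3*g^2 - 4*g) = 16*g^3 + 3*g^2 + 3*g + 4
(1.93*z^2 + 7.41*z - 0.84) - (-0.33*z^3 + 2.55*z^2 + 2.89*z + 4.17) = 0.33*z^3 - 0.62*z^2 + 4.52*z - 5.01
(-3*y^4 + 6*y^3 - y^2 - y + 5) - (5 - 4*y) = -3*y^4 + 6*y^3 - y^2 + 3*y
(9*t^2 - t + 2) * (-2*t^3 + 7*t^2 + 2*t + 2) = -18*t^5 + 65*t^4 + 7*t^3 + 30*t^2 + 2*t + 4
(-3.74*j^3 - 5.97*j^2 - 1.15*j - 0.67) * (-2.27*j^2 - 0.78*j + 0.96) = 8.4898*j^5 + 16.4691*j^4 + 3.6767*j^3 - 3.3133*j^2 - 0.5814*j - 0.6432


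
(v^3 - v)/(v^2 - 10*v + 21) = (v^3 - v)/(v^2 - 10*v + 21)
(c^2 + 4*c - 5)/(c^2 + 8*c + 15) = (c - 1)/(c + 3)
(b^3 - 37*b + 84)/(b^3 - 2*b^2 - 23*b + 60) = (b + 7)/(b + 5)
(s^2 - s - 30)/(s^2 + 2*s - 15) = (s - 6)/(s - 3)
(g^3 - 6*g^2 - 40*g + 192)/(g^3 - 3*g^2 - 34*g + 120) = (g - 8)/(g - 5)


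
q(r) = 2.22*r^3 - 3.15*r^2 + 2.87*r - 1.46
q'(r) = 6.66*r^2 - 6.3*r + 2.87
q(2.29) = 15.25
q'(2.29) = 23.37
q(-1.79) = -29.42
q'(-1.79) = 35.49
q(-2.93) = -92.75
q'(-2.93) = 78.50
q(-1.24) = -14.09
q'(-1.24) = 20.92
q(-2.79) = -82.20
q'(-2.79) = 72.29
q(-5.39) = -456.08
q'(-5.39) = 230.31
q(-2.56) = -66.70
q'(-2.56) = 62.64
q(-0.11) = -1.82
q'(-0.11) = 3.64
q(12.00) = 3415.54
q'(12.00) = 886.31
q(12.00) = 3415.54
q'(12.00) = 886.31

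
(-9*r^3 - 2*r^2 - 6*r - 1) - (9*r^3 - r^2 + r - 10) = -18*r^3 - r^2 - 7*r + 9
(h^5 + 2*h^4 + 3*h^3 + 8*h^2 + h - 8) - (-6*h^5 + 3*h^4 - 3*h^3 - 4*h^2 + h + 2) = 7*h^5 - h^4 + 6*h^3 + 12*h^2 - 10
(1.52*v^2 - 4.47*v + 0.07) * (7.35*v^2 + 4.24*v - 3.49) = 11.172*v^4 - 26.4097*v^3 - 23.7431*v^2 + 15.8971*v - 0.2443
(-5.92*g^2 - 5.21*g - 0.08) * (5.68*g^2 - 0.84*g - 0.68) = -33.6256*g^4 - 24.62*g^3 + 7.9476*g^2 + 3.61*g + 0.0544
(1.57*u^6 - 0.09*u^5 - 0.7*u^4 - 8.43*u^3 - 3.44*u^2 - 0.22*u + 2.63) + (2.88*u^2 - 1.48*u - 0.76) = 1.57*u^6 - 0.09*u^5 - 0.7*u^4 - 8.43*u^3 - 0.56*u^2 - 1.7*u + 1.87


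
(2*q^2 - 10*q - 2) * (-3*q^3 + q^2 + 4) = -6*q^5 + 32*q^4 - 4*q^3 + 6*q^2 - 40*q - 8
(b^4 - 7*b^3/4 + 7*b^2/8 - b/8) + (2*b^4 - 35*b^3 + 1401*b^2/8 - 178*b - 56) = 3*b^4 - 147*b^3/4 + 176*b^2 - 1425*b/8 - 56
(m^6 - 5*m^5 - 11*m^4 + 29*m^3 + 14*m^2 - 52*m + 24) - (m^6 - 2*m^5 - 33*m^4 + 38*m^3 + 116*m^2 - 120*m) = -3*m^5 + 22*m^4 - 9*m^3 - 102*m^2 + 68*m + 24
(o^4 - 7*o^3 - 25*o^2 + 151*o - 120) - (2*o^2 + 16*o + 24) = o^4 - 7*o^3 - 27*o^2 + 135*o - 144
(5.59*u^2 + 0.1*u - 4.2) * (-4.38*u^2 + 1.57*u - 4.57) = -24.4842*u^4 + 8.3383*u^3 - 6.9933*u^2 - 7.051*u + 19.194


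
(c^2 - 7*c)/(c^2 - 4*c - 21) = c/(c + 3)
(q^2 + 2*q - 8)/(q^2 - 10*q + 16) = (q + 4)/(q - 8)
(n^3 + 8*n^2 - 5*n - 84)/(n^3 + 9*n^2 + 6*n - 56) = (n - 3)/(n - 2)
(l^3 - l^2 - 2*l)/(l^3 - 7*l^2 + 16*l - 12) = l*(l + 1)/(l^2 - 5*l + 6)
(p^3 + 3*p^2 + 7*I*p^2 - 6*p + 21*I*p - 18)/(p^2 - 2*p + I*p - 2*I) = (p^2 + p*(3 + 6*I) + 18*I)/(p - 2)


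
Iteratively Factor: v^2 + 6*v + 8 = (v + 2)*(v + 4)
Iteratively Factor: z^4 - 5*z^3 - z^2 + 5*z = (z + 1)*(z^3 - 6*z^2 + 5*z) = z*(z + 1)*(z^2 - 6*z + 5) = z*(z - 5)*(z + 1)*(z - 1)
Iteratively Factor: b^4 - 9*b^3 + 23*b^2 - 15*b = (b - 1)*(b^3 - 8*b^2 + 15*b) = b*(b - 1)*(b^2 - 8*b + 15) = b*(b - 3)*(b - 1)*(b - 5)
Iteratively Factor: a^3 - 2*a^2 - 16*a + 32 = (a + 4)*(a^2 - 6*a + 8) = (a - 2)*(a + 4)*(a - 4)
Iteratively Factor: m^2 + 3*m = (m + 3)*(m)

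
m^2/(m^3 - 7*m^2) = 1/(m - 7)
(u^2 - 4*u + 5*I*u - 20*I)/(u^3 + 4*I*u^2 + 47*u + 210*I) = (u - 4)/(u^2 - I*u + 42)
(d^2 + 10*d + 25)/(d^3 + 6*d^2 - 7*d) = (d^2 + 10*d + 25)/(d*(d^2 + 6*d - 7))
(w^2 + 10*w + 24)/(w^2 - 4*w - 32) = (w + 6)/(w - 8)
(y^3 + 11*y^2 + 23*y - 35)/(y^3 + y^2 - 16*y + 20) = (y^2 + 6*y - 7)/(y^2 - 4*y + 4)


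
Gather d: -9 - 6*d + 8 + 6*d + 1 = 0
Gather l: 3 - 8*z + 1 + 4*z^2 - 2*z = 4*z^2 - 10*z + 4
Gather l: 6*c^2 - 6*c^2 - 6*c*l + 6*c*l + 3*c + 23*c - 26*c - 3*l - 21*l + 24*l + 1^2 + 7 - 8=0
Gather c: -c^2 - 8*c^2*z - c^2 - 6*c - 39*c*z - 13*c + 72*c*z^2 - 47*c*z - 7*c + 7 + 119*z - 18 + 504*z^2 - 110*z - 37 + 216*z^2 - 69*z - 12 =c^2*(-8*z - 2) + c*(72*z^2 - 86*z - 26) + 720*z^2 - 60*z - 60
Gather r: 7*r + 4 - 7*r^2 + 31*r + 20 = -7*r^2 + 38*r + 24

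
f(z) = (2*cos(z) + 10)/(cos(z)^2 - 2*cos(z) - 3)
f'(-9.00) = 104.25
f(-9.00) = -23.53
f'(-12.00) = 0.15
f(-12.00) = -2.94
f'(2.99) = -2296.40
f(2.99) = -175.40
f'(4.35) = 4.16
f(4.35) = -4.29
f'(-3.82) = -25.42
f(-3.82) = -10.09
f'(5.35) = 0.08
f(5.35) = -2.92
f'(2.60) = -50.20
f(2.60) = -15.01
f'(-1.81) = 2.97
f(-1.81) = -3.86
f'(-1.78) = 2.74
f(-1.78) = -3.77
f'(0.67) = 0.12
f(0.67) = -2.93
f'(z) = (2*sin(z)*cos(z) - 2*sin(z))*(2*cos(z) + 10)/(cos(z)^2 - 2*cos(z) - 3)^2 - 2*sin(z)/(cos(z)^2 - 2*cos(z) - 3) = 2*(cos(z)^2 + 10*cos(z) - 7)*sin(z)/(sin(z)^2 + 2*cos(z) + 2)^2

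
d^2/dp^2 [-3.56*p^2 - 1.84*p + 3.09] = -7.12000000000000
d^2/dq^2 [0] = 0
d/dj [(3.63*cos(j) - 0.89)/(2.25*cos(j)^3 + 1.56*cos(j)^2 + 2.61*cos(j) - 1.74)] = (16.335*cos(j)^3 - 0.3447*cos(j)^2 - 2.7768*cos(j) + 3.9933)*sin(j)/(5.0625*cos(j)^6 + 7.02*cos(j)^5 + 14.1786*cos(j)^4 + 0.3132*cos(j)^3 + 1.3833*cos(j)^2 - 9.0828*cos(j) + 3.0276)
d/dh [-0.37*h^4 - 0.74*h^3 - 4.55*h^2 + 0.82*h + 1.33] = -1.48*h^3 - 2.22*h^2 - 9.1*h + 0.82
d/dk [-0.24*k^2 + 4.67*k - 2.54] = 4.67 - 0.48*k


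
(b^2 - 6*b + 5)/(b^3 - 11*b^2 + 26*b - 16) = (b - 5)/(b^2 - 10*b + 16)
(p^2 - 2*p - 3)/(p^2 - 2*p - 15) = (-p^2 + 2*p + 3)/(-p^2 + 2*p + 15)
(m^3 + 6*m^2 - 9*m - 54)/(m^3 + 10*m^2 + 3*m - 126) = (m + 3)/(m + 7)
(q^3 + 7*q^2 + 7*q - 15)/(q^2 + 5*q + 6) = (q^2 + 4*q - 5)/(q + 2)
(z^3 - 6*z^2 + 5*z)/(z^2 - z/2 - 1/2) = 2*z*(z - 5)/(2*z + 1)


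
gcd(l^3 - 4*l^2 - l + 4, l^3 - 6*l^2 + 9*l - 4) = l^2 - 5*l + 4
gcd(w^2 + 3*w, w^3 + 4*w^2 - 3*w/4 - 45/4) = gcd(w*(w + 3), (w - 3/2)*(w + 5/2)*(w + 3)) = w + 3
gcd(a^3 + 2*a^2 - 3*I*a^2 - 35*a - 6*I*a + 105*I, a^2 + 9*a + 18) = 1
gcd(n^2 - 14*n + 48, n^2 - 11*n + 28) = 1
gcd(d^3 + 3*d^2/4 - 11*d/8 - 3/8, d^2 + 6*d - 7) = d - 1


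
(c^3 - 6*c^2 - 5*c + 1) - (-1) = c^3 - 6*c^2 - 5*c + 2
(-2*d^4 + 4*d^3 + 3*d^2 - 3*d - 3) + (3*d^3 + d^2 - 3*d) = -2*d^4 + 7*d^3 + 4*d^2 - 6*d - 3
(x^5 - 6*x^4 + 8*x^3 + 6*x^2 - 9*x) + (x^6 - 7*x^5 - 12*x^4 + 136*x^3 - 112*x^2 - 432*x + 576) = x^6 - 6*x^5 - 18*x^4 + 144*x^3 - 106*x^2 - 441*x + 576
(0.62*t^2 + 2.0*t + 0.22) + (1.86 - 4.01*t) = 0.62*t^2 - 2.01*t + 2.08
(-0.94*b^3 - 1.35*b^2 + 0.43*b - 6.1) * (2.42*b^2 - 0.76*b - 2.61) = -2.2748*b^5 - 2.5526*b^4 + 4.52*b^3 - 11.5653*b^2 + 3.5137*b + 15.921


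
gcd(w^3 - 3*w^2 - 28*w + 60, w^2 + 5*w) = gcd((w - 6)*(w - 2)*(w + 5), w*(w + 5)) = w + 5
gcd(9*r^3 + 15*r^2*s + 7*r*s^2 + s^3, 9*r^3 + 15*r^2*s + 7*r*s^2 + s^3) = 9*r^3 + 15*r^2*s + 7*r*s^2 + s^3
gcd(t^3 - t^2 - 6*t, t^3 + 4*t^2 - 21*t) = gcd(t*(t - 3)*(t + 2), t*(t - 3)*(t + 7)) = t^2 - 3*t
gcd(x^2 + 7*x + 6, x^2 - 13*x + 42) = 1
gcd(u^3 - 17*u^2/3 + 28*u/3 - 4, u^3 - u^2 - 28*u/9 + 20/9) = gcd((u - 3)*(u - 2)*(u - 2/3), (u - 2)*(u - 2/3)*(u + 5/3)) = u^2 - 8*u/3 + 4/3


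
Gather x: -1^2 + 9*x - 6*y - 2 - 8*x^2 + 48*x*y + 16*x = -8*x^2 + x*(48*y + 25) - 6*y - 3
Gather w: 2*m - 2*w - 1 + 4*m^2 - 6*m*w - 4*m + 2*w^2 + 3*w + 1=4*m^2 - 2*m + 2*w^2 + w*(1 - 6*m)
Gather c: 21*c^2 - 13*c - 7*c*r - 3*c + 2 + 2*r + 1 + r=21*c^2 + c*(-7*r - 16) + 3*r + 3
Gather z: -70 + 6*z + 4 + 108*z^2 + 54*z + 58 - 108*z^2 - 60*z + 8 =0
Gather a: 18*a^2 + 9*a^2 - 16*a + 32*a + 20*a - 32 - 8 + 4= 27*a^2 + 36*a - 36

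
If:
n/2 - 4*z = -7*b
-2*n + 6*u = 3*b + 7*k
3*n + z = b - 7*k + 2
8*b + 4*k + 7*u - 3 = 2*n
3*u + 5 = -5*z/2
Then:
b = -10238/8565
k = 12328/8565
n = -19676/8565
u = 541/1713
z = -6792/2855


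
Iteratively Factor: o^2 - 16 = (o + 4)*(o - 4)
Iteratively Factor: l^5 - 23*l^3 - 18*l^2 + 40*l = (l - 5)*(l^4 + 5*l^3 + 2*l^2 - 8*l) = (l - 5)*(l + 4)*(l^3 + l^2 - 2*l) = (l - 5)*(l + 2)*(l + 4)*(l^2 - l) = l*(l - 5)*(l + 2)*(l + 4)*(l - 1)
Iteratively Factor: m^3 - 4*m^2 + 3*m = (m - 3)*(m^2 - m) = m*(m - 3)*(m - 1)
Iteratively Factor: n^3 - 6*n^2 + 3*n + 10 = (n + 1)*(n^2 - 7*n + 10) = (n - 5)*(n + 1)*(n - 2)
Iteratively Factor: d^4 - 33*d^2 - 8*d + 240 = (d + 4)*(d^3 - 4*d^2 - 17*d + 60) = (d - 3)*(d + 4)*(d^2 - d - 20) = (d - 5)*(d - 3)*(d + 4)*(d + 4)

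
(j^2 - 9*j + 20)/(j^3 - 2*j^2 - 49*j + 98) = (j^2 - 9*j + 20)/(j^3 - 2*j^2 - 49*j + 98)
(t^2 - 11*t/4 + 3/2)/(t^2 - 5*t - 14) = (-4*t^2 + 11*t - 6)/(4*(-t^2 + 5*t + 14))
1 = 1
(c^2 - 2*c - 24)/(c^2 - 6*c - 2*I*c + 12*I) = (c + 4)/(c - 2*I)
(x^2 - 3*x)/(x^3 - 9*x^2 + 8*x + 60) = x*(x - 3)/(x^3 - 9*x^2 + 8*x + 60)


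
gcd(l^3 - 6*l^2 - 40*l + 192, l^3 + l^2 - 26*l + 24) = l^2 + 2*l - 24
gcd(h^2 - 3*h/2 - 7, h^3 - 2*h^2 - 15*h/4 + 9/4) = 1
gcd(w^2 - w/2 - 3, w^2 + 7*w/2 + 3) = w + 3/2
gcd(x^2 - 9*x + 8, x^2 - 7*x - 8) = x - 8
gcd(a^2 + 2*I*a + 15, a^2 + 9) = a - 3*I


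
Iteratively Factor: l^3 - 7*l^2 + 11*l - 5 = (l - 1)*(l^2 - 6*l + 5) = (l - 5)*(l - 1)*(l - 1)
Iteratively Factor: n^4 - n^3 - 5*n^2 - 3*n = (n + 1)*(n^3 - 2*n^2 - 3*n) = (n - 3)*(n + 1)*(n^2 + n) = n*(n - 3)*(n + 1)*(n + 1)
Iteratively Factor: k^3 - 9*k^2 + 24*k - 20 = (k - 5)*(k^2 - 4*k + 4) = (k - 5)*(k - 2)*(k - 2)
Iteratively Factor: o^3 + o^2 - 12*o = (o + 4)*(o^2 - 3*o) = o*(o + 4)*(o - 3)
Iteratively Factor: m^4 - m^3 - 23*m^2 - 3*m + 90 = (m + 3)*(m^3 - 4*m^2 - 11*m + 30) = (m + 3)^2*(m^2 - 7*m + 10) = (m - 5)*(m + 3)^2*(m - 2)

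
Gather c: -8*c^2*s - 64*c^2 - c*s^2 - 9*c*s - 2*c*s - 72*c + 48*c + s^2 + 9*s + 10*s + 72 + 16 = c^2*(-8*s - 64) + c*(-s^2 - 11*s - 24) + s^2 + 19*s + 88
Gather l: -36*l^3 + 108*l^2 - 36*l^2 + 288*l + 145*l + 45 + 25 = -36*l^3 + 72*l^2 + 433*l + 70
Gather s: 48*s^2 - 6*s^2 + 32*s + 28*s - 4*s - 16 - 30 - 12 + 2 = 42*s^2 + 56*s - 56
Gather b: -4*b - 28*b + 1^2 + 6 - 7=-32*b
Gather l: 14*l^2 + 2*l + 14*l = 14*l^2 + 16*l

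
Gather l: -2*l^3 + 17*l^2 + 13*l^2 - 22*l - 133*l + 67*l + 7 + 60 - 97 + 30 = -2*l^3 + 30*l^2 - 88*l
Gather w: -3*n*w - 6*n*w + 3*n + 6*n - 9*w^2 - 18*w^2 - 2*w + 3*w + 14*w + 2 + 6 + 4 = 9*n - 27*w^2 + w*(15 - 9*n) + 12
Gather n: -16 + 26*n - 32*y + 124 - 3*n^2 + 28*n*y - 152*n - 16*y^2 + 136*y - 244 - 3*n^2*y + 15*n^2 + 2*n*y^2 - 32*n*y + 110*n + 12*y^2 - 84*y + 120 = n^2*(12 - 3*y) + n*(2*y^2 - 4*y - 16) - 4*y^2 + 20*y - 16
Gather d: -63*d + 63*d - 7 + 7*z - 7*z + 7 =0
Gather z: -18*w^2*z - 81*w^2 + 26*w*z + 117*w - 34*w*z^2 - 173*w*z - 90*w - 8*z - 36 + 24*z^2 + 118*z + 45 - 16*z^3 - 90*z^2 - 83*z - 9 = -81*w^2 + 27*w - 16*z^3 + z^2*(-34*w - 66) + z*(-18*w^2 - 147*w + 27)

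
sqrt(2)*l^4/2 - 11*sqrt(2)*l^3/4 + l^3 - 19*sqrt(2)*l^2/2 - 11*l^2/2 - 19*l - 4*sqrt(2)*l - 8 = (l - 8)*(l + 1/2)*(l + 2)*(sqrt(2)*l/2 + 1)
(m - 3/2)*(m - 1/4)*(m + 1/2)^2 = m^4 - 3*m^3/4 - 9*m^2/8 - m/16 + 3/32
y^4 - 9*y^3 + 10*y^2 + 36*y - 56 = (y - 7)*(y - 2)^2*(y + 2)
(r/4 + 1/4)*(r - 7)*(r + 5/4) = r^3/4 - 19*r^2/16 - 29*r/8 - 35/16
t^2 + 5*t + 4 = (t + 1)*(t + 4)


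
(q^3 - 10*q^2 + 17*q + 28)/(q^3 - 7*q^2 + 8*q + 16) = (q - 7)/(q - 4)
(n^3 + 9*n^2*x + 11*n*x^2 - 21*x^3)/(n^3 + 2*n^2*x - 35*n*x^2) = (-n^2 - 2*n*x + 3*x^2)/(n*(-n + 5*x))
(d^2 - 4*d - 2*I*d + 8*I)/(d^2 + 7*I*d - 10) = (d^2 - 4*d - 2*I*d + 8*I)/(d^2 + 7*I*d - 10)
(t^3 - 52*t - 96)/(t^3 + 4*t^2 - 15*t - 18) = (t^2 - 6*t - 16)/(t^2 - 2*t - 3)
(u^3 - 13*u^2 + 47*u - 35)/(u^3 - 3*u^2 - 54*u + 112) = (u^3 - 13*u^2 + 47*u - 35)/(u^3 - 3*u^2 - 54*u + 112)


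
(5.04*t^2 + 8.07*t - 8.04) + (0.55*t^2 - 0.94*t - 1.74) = 5.59*t^2 + 7.13*t - 9.78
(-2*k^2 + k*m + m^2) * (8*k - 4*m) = -16*k^3 + 16*k^2*m + 4*k*m^2 - 4*m^3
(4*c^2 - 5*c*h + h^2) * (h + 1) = 4*c^2*h + 4*c^2 - 5*c*h^2 - 5*c*h + h^3 + h^2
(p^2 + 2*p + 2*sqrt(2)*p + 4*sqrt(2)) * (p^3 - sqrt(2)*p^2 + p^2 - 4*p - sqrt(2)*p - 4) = p^5 + sqrt(2)*p^4 + 3*p^4 - 6*p^3 + 3*sqrt(2)*p^3 - 24*p^2 - 6*sqrt(2)*p^2 - 24*sqrt(2)*p - 16*p - 16*sqrt(2)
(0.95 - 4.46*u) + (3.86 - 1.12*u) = 4.81 - 5.58*u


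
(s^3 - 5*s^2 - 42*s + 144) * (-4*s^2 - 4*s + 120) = -4*s^5 + 16*s^4 + 308*s^3 - 1008*s^2 - 5616*s + 17280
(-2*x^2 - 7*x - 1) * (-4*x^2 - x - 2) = 8*x^4 + 30*x^3 + 15*x^2 + 15*x + 2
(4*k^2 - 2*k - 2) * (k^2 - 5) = 4*k^4 - 2*k^3 - 22*k^2 + 10*k + 10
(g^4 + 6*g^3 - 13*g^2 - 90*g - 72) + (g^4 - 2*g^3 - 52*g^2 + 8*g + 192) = 2*g^4 + 4*g^3 - 65*g^2 - 82*g + 120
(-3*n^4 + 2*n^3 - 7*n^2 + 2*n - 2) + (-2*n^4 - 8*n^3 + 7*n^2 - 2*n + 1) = -5*n^4 - 6*n^3 - 1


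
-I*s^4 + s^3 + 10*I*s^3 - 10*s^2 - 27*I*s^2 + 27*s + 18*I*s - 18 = (s - 6)*(s - 3)*(s - 1)*(-I*s + 1)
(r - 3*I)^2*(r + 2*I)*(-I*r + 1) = -I*r^4 - 3*r^3 - 7*I*r^2 - 15*r - 18*I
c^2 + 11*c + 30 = (c + 5)*(c + 6)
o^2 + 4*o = o*(o + 4)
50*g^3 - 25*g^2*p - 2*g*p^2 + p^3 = (-5*g + p)*(-2*g + p)*(5*g + p)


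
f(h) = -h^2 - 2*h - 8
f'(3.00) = -8.00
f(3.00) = -23.00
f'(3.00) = -8.00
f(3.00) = -23.00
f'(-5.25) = 8.50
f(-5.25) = -25.06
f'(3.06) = -8.12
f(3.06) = -23.48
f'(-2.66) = 3.32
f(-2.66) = -9.76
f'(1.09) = -4.18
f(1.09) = -11.37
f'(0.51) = -3.02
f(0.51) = -9.28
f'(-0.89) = -0.22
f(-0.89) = -7.01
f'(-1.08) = 0.16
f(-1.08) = -7.01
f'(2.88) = -7.76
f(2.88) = -22.05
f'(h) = -2*h - 2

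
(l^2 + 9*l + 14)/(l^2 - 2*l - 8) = (l + 7)/(l - 4)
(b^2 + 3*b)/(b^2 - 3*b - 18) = b/(b - 6)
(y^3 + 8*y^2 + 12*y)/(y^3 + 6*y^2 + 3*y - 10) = y*(y + 6)/(y^2 + 4*y - 5)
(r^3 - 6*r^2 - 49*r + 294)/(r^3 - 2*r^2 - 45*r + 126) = (r - 7)/(r - 3)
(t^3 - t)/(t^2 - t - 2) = t*(t - 1)/(t - 2)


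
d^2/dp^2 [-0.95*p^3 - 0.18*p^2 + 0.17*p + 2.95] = -5.7*p - 0.36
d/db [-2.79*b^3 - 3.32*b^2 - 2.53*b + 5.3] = -8.37*b^2 - 6.64*b - 2.53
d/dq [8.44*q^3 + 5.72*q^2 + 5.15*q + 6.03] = 25.32*q^2 + 11.44*q + 5.15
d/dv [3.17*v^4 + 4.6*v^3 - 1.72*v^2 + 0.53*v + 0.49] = 12.68*v^3 + 13.8*v^2 - 3.44*v + 0.53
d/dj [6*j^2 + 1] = 12*j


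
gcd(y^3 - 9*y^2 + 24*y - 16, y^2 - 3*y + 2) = y - 1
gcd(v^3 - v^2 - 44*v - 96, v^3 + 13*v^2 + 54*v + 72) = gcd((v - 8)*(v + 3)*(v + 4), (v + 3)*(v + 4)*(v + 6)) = v^2 + 7*v + 12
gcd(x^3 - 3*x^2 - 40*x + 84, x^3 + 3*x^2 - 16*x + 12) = x^2 + 4*x - 12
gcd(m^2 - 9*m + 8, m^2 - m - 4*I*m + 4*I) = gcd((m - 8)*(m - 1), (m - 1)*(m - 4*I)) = m - 1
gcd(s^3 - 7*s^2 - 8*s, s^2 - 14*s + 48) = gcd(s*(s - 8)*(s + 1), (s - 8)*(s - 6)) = s - 8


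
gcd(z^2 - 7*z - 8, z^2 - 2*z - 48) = z - 8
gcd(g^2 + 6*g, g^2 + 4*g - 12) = g + 6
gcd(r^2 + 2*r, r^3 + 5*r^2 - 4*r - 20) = r + 2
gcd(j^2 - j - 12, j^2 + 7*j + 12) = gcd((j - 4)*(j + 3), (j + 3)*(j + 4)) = j + 3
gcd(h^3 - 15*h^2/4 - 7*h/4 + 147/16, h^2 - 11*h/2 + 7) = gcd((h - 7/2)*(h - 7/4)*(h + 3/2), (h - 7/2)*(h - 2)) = h - 7/2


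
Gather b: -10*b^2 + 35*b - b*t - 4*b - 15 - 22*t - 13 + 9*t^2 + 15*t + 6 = -10*b^2 + b*(31 - t) + 9*t^2 - 7*t - 22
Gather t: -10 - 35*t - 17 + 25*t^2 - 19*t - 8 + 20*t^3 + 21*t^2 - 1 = 20*t^3 + 46*t^2 - 54*t - 36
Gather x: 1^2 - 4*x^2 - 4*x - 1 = -4*x^2 - 4*x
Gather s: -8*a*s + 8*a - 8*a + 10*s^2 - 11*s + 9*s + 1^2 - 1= 10*s^2 + s*(-8*a - 2)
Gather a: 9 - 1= 8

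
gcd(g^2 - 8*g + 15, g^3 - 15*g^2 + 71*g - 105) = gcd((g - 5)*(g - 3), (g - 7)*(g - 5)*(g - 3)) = g^2 - 8*g + 15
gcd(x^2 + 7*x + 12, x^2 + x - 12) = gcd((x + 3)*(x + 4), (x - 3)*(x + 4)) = x + 4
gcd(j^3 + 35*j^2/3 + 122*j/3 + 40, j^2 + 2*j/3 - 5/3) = j + 5/3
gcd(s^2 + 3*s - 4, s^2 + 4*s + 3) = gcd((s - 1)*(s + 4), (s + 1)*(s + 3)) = 1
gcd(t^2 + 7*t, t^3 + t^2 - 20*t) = t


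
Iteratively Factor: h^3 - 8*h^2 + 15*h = (h)*(h^2 - 8*h + 15) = h*(h - 5)*(h - 3)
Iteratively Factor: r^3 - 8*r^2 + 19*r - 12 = (r - 3)*(r^2 - 5*r + 4) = (r - 3)*(r - 1)*(r - 4)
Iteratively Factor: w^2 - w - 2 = (w + 1)*(w - 2)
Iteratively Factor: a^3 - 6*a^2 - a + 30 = (a + 2)*(a^2 - 8*a + 15) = (a - 3)*(a + 2)*(a - 5)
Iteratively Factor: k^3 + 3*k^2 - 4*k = (k)*(k^2 + 3*k - 4) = k*(k - 1)*(k + 4)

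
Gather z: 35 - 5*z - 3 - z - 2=30 - 6*z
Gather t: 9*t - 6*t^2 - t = -6*t^2 + 8*t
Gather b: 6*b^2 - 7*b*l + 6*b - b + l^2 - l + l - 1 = 6*b^2 + b*(5 - 7*l) + l^2 - 1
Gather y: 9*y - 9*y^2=-9*y^2 + 9*y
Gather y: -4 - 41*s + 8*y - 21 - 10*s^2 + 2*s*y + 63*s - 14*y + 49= -10*s^2 + 22*s + y*(2*s - 6) + 24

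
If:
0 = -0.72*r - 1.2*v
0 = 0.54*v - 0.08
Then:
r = -0.25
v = 0.15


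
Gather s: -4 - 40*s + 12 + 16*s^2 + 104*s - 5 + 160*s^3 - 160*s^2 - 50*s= 160*s^3 - 144*s^2 + 14*s + 3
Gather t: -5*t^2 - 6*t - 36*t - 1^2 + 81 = -5*t^2 - 42*t + 80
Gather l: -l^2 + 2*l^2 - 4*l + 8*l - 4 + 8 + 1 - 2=l^2 + 4*l + 3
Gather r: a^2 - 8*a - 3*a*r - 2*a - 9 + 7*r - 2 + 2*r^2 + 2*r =a^2 - 10*a + 2*r^2 + r*(9 - 3*a) - 11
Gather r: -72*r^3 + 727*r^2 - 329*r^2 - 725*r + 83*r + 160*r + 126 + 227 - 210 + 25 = -72*r^3 + 398*r^2 - 482*r + 168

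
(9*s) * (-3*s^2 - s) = -27*s^3 - 9*s^2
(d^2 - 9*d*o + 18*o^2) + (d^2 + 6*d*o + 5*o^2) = 2*d^2 - 3*d*o + 23*o^2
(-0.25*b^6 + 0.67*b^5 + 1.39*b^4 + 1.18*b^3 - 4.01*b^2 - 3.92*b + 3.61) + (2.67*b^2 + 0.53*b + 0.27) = -0.25*b^6 + 0.67*b^5 + 1.39*b^4 + 1.18*b^3 - 1.34*b^2 - 3.39*b + 3.88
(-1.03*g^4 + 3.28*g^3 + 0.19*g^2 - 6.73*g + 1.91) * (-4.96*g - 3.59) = 5.1088*g^5 - 12.5711*g^4 - 12.7176*g^3 + 32.6987*g^2 + 14.6871*g - 6.8569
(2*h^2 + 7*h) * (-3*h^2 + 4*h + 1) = -6*h^4 - 13*h^3 + 30*h^2 + 7*h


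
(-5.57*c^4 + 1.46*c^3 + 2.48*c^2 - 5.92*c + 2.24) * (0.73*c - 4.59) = -4.0661*c^5 + 26.6321*c^4 - 4.891*c^3 - 15.7048*c^2 + 28.808*c - 10.2816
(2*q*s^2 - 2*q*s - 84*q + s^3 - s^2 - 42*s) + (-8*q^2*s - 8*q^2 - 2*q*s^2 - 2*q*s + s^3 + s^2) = -8*q^2*s - 8*q^2 - 4*q*s - 84*q + 2*s^3 - 42*s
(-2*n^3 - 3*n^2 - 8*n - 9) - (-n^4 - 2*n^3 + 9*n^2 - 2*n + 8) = n^4 - 12*n^2 - 6*n - 17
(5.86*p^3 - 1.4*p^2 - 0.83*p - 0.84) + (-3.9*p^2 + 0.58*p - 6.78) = 5.86*p^3 - 5.3*p^2 - 0.25*p - 7.62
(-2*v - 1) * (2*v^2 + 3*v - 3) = -4*v^3 - 8*v^2 + 3*v + 3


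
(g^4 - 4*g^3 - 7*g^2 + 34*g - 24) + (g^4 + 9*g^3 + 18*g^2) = 2*g^4 + 5*g^3 + 11*g^2 + 34*g - 24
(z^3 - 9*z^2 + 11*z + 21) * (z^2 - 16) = z^5 - 9*z^4 - 5*z^3 + 165*z^2 - 176*z - 336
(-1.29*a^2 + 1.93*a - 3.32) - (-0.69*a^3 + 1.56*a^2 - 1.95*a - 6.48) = 0.69*a^3 - 2.85*a^2 + 3.88*a + 3.16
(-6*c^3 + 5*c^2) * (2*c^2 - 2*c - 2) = -12*c^5 + 22*c^4 + 2*c^3 - 10*c^2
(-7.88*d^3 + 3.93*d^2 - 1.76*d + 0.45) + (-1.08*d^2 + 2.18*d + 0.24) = -7.88*d^3 + 2.85*d^2 + 0.42*d + 0.69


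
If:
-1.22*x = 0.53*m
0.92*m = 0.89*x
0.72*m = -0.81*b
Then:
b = 0.00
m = 0.00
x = 0.00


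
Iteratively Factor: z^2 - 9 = (z + 3)*(z - 3)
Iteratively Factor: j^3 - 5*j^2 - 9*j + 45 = (j + 3)*(j^2 - 8*j + 15) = (j - 5)*(j + 3)*(j - 3)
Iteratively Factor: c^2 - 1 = (c - 1)*(c + 1)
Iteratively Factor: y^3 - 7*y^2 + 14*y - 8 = (y - 2)*(y^2 - 5*y + 4) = (y - 2)*(y - 1)*(y - 4)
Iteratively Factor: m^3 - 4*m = (m + 2)*(m^2 - 2*m) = (m - 2)*(m + 2)*(m)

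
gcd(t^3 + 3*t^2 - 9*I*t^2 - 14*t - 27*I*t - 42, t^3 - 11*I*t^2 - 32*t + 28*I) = t^2 - 9*I*t - 14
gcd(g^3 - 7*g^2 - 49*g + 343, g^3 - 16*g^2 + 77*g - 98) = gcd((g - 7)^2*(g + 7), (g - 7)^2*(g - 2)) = g^2 - 14*g + 49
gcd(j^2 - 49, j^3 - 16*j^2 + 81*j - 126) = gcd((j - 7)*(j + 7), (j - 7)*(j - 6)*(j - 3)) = j - 7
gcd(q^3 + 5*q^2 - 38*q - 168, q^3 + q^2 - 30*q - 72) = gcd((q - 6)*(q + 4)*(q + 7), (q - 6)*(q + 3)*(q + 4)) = q^2 - 2*q - 24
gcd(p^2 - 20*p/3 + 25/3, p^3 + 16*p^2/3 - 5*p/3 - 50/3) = p - 5/3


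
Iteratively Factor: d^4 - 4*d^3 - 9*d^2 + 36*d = (d - 3)*(d^3 - d^2 - 12*d) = (d - 4)*(d - 3)*(d^2 + 3*d) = (d - 4)*(d - 3)*(d + 3)*(d)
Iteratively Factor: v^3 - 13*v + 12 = (v + 4)*(v^2 - 4*v + 3) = (v - 1)*(v + 4)*(v - 3)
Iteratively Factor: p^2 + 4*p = (p + 4)*(p)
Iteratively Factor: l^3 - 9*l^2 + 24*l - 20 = (l - 2)*(l^2 - 7*l + 10) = (l - 5)*(l - 2)*(l - 2)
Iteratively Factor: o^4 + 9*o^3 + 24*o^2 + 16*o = (o)*(o^3 + 9*o^2 + 24*o + 16) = o*(o + 4)*(o^2 + 5*o + 4) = o*(o + 4)^2*(o + 1)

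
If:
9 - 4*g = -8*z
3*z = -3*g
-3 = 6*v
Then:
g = 3/4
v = -1/2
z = -3/4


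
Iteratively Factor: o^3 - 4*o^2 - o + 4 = (o - 1)*(o^2 - 3*o - 4) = (o - 1)*(o + 1)*(o - 4)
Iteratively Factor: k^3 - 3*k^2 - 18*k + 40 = (k + 4)*(k^2 - 7*k + 10) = (k - 2)*(k + 4)*(k - 5)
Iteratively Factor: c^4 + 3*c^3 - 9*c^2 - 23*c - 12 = (c - 3)*(c^3 + 6*c^2 + 9*c + 4) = (c - 3)*(c + 1)*(c^2 + 5*c + 4) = (c - 3)*(c + 1)^2*(c + 4)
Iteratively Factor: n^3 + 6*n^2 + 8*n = (n + 4)*(n^2 + 2*n) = (n + 2)*(n + 4)*(n)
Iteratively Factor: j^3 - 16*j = (j)*(j^2 - 16) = j*(j + 4)*(j - 4)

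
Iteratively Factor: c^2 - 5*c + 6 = (c - 2)*(c - 3)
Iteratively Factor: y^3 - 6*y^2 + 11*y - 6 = (y - 3)*(y^2 - 3*y + 2) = (y - 3)*(y - 2)*(y - 1)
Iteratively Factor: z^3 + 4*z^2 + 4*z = (z + 2)*(z^2 + 2*z) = (z + 2)^2*(z)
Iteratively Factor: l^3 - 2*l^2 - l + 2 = (l - 2)*(l^2 - 1) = (l - 2)*(l + 1)*(l - 1)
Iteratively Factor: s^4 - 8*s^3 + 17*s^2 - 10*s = (s - 2)*(s^3 - 6*s^2 + 5*s) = (s - 5)*(s - 2)*(s^2 - s) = (s - 5)*(s - 2)*(s - 1)*(s)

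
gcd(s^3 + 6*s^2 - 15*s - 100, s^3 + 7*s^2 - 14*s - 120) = s^2 + s - 20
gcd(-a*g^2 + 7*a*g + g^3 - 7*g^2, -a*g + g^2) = a*g - g^2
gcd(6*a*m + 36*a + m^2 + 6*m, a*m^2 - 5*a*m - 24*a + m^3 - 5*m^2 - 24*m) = 1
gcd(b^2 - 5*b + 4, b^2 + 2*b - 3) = b - 1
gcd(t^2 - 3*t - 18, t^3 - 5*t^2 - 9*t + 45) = t + 3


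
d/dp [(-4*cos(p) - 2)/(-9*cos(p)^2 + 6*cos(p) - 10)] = 4*(9*cos(p)^2 + 9*cos(p) - 13)*sin(p)/(9*sin(p)^2 + 6*cos(p) - 19)^2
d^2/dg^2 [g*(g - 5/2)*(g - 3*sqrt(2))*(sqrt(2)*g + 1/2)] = 12*sqrt(2)*g^2 - 33*g - 15*sqrt(2)*g - 3*sqrt(2) + 55/2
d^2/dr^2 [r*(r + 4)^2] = 6*r + 16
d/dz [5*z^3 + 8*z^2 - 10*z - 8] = 15*z^2 + 16*z - 10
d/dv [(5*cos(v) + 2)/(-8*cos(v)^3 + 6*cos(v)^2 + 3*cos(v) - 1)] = (-80*cos(v)^3 - 18*cos(v)^2 + 24*cos(v) + 11)*sin(v)/((cos(v) - 1)^2*(2*cos(v) + 1)^2*(4*cos(v) - 1)^2)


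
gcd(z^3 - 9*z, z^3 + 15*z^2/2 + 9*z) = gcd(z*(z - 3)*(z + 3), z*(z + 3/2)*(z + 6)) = z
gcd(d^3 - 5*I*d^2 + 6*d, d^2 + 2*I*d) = d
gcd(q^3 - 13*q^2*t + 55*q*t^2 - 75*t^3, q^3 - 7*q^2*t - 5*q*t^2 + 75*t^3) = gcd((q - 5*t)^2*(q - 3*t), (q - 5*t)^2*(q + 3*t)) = q^2 - 10*q*t + 25*t^2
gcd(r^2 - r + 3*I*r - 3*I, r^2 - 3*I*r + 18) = r + 3*I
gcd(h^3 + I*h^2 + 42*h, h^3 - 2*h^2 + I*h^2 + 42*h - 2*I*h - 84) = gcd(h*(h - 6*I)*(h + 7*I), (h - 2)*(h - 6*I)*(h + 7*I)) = h^2 + I*h + 42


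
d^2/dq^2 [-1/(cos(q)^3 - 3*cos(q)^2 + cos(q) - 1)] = ((-7*cos(q) + 24*cos(2*q) - 9*cos(3*q))*(cos(q)^3 - 3*cos(q)^2 + cos(q) - 1)/4 - 2*(3*cos(q)^2 - 6*cos(q) + 1)^2*sin(q)^2)/(cos(q)^3 - 3*cos(q)^2 + cos(q) - 1)^3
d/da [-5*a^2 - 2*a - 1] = -10*a - 2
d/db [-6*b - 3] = -6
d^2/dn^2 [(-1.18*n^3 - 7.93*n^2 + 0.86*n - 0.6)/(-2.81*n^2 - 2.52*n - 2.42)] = (1.4210854715202e-14*n^5 + 1.13686837721616e-13*n^4 - 126.950652*n^3 - 251.950884*n^2 + 102.044664*n + 102.831992)/(22.188041*n^6 + 59.694516*n^5 + 110.859558*n^4 + 118.822032*n^3 + 95.473356*n^2 + 44.274384*n + 14.172488)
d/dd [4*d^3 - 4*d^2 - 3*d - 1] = 12*d^2 - 8*d - 3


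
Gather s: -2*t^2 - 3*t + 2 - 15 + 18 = -2*t^2 - 3*t + 5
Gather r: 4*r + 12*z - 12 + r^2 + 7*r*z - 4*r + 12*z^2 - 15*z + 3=r^2 + 7*r*z + 12*z^2 - 3*z - 9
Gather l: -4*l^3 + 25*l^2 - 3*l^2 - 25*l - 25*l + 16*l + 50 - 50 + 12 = -4*l^3 + 22*l^2 - 34*l + 12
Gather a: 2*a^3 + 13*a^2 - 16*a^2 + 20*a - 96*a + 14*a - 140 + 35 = 2*a^3 - 3*a^2 - 62*a - 105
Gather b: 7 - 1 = 6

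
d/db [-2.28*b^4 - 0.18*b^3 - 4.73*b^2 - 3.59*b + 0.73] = -9.12*b^3 - 0.54*b^2 - 9.46*b - 3.59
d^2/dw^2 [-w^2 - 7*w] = -2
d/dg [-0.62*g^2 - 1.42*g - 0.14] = -1.24*g - 1.42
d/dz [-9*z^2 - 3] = -18*z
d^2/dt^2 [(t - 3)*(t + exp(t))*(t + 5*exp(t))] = 6*t^2*exp(t) + 20*t*exp(2*t) + 6*t*exp(t) + 6*t - 40*exp(2*t) - 24*exp(t) - 6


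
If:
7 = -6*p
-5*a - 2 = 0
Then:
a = -2/5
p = -7/6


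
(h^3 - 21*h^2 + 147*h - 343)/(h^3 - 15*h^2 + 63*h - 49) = (h - 7)/(h - 1)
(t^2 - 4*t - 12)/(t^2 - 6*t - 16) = (t - 6)/(t - 8)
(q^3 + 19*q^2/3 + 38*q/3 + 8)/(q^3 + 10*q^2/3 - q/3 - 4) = (q + 2)/(q - 1)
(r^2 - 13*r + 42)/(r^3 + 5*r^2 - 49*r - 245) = (r - 6)/(r^2 + 12*r + 35)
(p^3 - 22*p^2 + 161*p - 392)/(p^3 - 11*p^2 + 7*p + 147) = (p - 8)/(p + 3)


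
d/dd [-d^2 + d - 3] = 1 - 2*d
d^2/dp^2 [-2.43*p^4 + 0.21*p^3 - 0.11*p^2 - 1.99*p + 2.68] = -29.16*p^2 + 1.26*p - 0.22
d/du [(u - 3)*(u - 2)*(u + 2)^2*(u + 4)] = 5*u^4 + 12*u^3 - 42*u^2 - 72*u + 40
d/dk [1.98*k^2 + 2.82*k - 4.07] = 3.96*k + 2.82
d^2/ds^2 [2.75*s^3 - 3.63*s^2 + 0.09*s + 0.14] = 16.5*s - 7.26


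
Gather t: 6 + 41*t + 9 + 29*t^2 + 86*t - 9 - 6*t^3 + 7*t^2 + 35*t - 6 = -6*t^3 + 36*t^2 + 162*t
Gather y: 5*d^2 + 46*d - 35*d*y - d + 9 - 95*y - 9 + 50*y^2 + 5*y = 5*d^2 + 45*d + 50*y^2 + y*(-35*d - 90)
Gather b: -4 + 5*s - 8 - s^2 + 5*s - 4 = -s^2 + 10*s - 16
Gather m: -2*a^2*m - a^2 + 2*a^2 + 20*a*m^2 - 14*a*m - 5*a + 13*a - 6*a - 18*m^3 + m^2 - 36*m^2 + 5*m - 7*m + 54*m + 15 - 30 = a^2 + 2*a - 18*m^3 + m^2*(20*a - 35) + m*(-2*a^2 - 14*a + 52) - 15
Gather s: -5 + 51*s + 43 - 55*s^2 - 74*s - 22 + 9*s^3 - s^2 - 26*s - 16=9*s^3 - 56*s^2 - 49*s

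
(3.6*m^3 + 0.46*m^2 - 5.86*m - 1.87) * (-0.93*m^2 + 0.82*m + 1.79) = -3.348*m^5 + 2.5242*m^4 + 12.271*m^3 - 2.2427*m^2 - 12.0228*m - 3.3473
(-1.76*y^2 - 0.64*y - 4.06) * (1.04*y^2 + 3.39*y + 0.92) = -1.8304*y^4 - 6.632*y^3 - 8.0112*y^2 - 14.3522*y - 3.7352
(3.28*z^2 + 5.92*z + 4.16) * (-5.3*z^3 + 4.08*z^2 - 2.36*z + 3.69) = -17.384*z^5 - 17.9936*z^4 - 5.6352*z^3 + 15.1048*z^2 + 12.0272*z + 15.3504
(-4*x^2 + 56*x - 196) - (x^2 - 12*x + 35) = -5*x^2 + 68*x - 231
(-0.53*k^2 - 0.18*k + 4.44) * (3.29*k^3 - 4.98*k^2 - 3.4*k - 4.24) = -1.7437*k^5 + 2.0472*k^4 + 17.306*k^3 - 19.252*k^2 - 14.3328*k - 18.8256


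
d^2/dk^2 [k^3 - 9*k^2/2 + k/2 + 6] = 6*k - 9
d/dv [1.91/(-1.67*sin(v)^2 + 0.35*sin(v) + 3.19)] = (6.3794*sin(v) - 0.6685)*cos(v)/(-1.67*sin(v)^2 + 0.35*sin(v) + 3.19)^2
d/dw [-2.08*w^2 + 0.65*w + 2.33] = 0.65 - 4.16*w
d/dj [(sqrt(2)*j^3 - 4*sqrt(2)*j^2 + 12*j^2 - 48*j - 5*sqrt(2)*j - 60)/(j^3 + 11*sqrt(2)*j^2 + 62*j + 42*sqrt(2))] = 2*(2*sqrt(2)*j^4 + 5*j^4 + 48*j^3 + 67*sqrt(2)*j^3 + 140*sqrt(2)*j^2 + 643*j^2 - 336*j + 1164*sqrt(2)*j - 1008*sqrt(2) + 1650)/(j^6 + 22*sqrt(2)*j^5 + 366*j^4 + 1448*sqrt(2)*j^3 + 5692*j^2 + 5208*sqrt(2)*j + 3528)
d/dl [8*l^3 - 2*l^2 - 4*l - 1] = 24*l^2 - 4*l - 4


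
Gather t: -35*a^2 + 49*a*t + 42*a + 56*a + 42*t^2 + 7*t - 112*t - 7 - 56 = -35*a^2 + 98*a + 42*t^2 + t*(49*a - 105) - 63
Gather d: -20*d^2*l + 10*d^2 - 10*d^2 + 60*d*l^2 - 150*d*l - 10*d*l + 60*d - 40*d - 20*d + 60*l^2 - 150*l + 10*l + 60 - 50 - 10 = -20*d^2*l + d*(60*l^2 - 160*l) + 60*l^2 - 140*l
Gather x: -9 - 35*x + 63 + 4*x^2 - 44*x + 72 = 4*x^2 - 79*x + 126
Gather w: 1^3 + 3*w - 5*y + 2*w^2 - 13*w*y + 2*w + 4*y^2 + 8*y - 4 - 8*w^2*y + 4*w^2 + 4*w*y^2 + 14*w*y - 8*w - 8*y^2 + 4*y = w^2*(6 - 8*y) + w*(4*y^2 + y - 3) - 4*y^2 + 7*y - 3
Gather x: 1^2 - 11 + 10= 0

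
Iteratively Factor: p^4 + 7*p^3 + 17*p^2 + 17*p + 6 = (p + 3)*(p^3 + 4*p^2 + 5*p + 2) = (p + 1)*(p + 3)*(p^2 + 3*p + 2) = (p + 1)^2*(p + 3)*(p + 2)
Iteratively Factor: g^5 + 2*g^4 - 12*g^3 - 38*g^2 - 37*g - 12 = (g + 3)*(g^4 - g^3 - 9*g^2 - 11*g - 4) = (g + 1)*(g + 3)*(g^3 - 2*g^2 - 7*g - 4) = (g + 1)^2*(g + 3)*(g^2 - 3*g - 4) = (g + 1)^3*(g + 3)*(g - 4)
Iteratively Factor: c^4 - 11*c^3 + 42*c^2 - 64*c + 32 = (c - 1)*(c^3 - 10*c^2 + 32*c - 32) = (c - 4)*(c - 1)*(c^2 - 6*c + 8) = (c - 4)^2*(c - 1)*(c - 2)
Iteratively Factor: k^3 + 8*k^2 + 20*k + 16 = (k + 2)*(k^2 + 6*k + 8) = (k + 2)*(k + 4)*(k + 2)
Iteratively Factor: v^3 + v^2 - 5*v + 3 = (v - 1)*(v^2 + 2*v - 3) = (v - 1)^2*(v + 3)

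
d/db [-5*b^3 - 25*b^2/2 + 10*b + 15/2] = -15*b^2 - 25*b + 10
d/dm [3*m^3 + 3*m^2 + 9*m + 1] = 9*m^2 + 6*m + 9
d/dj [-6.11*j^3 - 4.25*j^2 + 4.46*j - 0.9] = -18.33*j^2 - 8.5*j + 4.46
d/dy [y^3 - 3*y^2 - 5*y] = 3*y^2 - 6*y - 5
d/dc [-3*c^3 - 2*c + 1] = -9*c^2 - 2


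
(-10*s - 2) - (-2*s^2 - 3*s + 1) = 2*s^2 - 7*s - 3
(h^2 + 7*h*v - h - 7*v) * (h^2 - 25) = h^4 + 7*h^3*v - h^3 - 7*h^2*v - 25*h^2 - 175*h*v + 25*h + 175*v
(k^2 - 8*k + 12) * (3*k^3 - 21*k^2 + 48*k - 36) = 3*k^5 - 45*k^4 + 252*k^3 - 672*k^2 + 864*k - 432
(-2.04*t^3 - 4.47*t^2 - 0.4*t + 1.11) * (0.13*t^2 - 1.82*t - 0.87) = -0.2652*t^5 + 3.1317*t^4 + 9.8582*t^3 + 4.7612*t^2 - 1.6722*t - 0.9657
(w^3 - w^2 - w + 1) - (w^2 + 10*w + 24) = w^3 - 2*w^2 - 11*w - 23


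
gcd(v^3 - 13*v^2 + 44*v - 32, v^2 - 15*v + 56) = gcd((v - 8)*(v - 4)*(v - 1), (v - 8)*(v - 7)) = v - 8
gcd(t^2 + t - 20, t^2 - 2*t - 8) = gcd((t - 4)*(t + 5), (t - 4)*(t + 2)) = t - 4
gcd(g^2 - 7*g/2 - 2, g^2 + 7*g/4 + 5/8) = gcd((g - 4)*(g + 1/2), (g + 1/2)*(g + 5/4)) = g + 1/2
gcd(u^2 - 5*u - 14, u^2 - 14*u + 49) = u - 7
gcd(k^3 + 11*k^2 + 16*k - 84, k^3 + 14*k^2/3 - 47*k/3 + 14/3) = k^2 + 5*k - 14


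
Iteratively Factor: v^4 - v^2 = (v - 1)*(v^3 + v^2) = (v - 1)*(v + 1)*(v^2) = v*(v - 1)*(v + 1)*(v)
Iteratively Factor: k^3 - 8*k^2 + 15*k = (k - 3)*(k^2 - 5*k) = (k - 5)*(k - 3)*(k)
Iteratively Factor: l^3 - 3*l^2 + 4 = (l - 2)*(l^2 - l - 2) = (l - 2)*(l + 1)*(l - 2)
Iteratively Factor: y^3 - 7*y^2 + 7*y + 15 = (y - 3)*(y^2 - 4*y - 5) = (y - 3)*(y + 1)*(y - 5)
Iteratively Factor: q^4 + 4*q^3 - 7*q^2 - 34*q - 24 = (q + 1)*(q^3 + 3*q^2 - 10*q - 24) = (q - 3)*(q + 1)*(q^2 + 6*q + 8) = (q - 3)*(q + 1)*(q + 4)*(q + 2)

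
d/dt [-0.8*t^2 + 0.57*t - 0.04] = 0.57 - 1.6*t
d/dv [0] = 0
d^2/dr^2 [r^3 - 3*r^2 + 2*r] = 6*r - 6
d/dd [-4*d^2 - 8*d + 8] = -8*d - 8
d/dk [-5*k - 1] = -5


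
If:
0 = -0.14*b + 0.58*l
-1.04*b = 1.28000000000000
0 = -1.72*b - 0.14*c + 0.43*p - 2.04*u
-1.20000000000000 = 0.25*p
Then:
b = -1.23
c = 0.378021978021978 - 14.5714285714286*u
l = -0.30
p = -4.80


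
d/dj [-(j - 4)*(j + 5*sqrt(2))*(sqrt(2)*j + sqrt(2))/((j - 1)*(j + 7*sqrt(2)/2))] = 2*(-sqrt(2)*j^4 - 14*j^3 + 2*sqrt(2)*j^3 - 42*sqrt(2)*j^2 + 22*j^2 - 122*j + 70*sqrt(2)*j - 245*sqrt(2) + 12)/(2*j^4 - 4*j^3 + 14*sqrt(2)*j^3 - 28*sqrt(2)*j^2 + 51*j^2 - 98*j + 14*sqrt(2)*j + 49)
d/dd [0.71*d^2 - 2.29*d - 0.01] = 1.42*d - 2.29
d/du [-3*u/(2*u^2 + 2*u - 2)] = 3*(u^2 + 1)/(2*(u^4 + 2*u^3 - u^2 - 2*u + 1))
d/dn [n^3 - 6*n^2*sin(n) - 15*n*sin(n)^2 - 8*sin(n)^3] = -6*n^2*cos(n) + 3*n^2 - 12*n*sin(n) - 15*n*sin(2*n) - 24*sin(n)^2*cos(n) - 15*sin(n)^2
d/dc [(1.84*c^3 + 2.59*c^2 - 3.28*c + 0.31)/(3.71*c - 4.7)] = (13.6528*c^3 - 16.3351*c^2 - 24.346*c + 14.2659)/(13.7641*c^2 - 34.874*c + 22.09)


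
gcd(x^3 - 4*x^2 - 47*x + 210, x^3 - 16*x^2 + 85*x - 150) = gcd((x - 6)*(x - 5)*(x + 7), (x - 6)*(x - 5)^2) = x^2 - 11*x + 30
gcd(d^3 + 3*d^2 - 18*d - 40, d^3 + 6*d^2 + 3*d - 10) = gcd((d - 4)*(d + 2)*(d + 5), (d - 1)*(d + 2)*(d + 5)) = d^2 + 7*d + 10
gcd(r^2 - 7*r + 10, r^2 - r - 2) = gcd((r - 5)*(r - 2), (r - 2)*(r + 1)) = r - 2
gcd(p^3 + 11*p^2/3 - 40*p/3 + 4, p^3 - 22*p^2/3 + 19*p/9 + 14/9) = 1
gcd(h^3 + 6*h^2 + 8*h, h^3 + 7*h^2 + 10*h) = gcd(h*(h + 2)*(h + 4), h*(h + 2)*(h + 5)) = h^2 + 2*h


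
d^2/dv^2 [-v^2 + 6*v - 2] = -2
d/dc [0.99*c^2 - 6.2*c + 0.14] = 1.98*c - 6.2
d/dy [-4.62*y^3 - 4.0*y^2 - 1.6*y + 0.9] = -13.86*y^2 - 8.0*y - 1.6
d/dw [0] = 0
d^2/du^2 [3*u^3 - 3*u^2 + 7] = 18*u - 6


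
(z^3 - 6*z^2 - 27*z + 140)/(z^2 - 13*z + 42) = (z^2 + z - 20)/(z - 6)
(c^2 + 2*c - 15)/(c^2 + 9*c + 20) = (c - 3)/(c + 4)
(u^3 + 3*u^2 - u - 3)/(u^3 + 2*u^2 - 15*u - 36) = (u^2 - 1)/(u^2 - u - 12)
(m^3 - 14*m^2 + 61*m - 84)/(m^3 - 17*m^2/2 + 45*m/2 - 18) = 2*(m - 7)/(2*m - 3)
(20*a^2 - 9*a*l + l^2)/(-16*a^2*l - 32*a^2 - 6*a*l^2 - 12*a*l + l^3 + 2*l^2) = (-20*a^2 + 9*a*l - l^2)/(16*a^2*l + 32*a^2 + 6*a*l^2 + 12*a*l - l^3 - 2*l^2)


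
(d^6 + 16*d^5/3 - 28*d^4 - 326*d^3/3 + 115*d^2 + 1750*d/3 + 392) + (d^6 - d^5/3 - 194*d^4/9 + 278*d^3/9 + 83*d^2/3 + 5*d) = 2*d^6 + 5*d^5 - 446*d^4/9 - 700*d^3/9 + 428*d^2/3 + 1765*d/3 + 392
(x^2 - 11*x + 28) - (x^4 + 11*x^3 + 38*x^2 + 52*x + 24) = -x^4 - 11*x^3 - 37*x^2 - 63*x + 4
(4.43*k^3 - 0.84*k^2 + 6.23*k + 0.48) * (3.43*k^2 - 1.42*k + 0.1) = 15.1949*k^5 - 9.1718*k^4 + 23.0047*k^3 - 7.2842*k^2 - 0.0585999999999999*k + 0.048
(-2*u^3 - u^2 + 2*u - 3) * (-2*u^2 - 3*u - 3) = 4*u^5 + 8*u^4 + 5*u^3 + 3*u^2 + 3*u + 9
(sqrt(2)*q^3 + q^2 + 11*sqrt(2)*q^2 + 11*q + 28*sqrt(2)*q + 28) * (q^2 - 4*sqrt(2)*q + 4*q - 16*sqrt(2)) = sqrt(2)*q^5 - 7*q^4 + 15*sqrt(2)*q^4 - 105*q^3 + 68*sqrt(2)*q^3 - 504*q^2 + 52*sqrt(2)*q^2 - 784*q - 288*sqrt(2)*q - 448*sqrt(2)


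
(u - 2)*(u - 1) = u^2 - 3*u + 2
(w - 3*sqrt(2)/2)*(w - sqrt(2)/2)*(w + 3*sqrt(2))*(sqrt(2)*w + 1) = sqrt(2)*w^4 + 3*w^3 - 19*sqrt(2)*w^2/2 - 3*w/2 + 9*sqrt(2)/2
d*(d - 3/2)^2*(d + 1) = d^4 - 2*d^3 - 3*d^2/4 + 9*d/4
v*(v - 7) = v^2 - 7*v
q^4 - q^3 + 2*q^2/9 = q^2*(q - 2/3)*(q - 1/3)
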